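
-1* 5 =-5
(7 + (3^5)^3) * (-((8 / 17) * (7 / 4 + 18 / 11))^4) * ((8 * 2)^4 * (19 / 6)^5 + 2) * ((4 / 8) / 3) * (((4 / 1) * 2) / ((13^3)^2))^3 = -13354553362781080780858212352 / 9113424726738566724177419365491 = -0.00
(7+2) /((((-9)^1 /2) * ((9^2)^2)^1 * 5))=-2 /32805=-0.00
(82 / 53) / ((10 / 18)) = 738 / 265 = 2.78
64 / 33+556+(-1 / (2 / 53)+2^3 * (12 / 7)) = 251861 / 462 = 545.15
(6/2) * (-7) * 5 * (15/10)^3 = -2835/8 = -354.38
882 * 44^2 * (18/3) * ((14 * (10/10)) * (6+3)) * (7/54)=167340096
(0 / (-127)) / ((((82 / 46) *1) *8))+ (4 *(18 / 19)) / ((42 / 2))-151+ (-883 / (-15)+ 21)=-141551 / 1995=-70.95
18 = 18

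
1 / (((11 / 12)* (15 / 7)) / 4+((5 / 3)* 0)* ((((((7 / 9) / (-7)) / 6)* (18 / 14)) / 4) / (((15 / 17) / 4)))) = 2.04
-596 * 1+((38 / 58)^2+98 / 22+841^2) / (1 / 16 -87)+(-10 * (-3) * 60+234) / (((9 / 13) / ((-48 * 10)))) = -18259526203252 / 12868141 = -1418971.57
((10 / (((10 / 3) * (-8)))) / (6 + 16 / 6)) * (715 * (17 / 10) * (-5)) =8415 / 32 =262.97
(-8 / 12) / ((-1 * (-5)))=-2 / 15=-0.13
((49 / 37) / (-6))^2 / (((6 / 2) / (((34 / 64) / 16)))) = 40817 / 75700224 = 0.00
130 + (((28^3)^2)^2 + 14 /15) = 3483273976338188204 /15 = 232218265089212546.93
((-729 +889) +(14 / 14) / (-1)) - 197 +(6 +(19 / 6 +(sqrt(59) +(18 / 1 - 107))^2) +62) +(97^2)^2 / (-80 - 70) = -14554551 / 25 - 178 * sqrt(59) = -583549.28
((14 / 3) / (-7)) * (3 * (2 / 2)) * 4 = -8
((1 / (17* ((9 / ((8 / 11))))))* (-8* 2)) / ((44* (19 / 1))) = -32 / 351747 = -0.00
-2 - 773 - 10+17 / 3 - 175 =-2863 / 3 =-954.33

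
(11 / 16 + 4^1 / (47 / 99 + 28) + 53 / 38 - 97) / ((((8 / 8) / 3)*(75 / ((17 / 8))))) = -1380771637 / 171395200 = -8.06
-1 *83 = -83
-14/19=-0.74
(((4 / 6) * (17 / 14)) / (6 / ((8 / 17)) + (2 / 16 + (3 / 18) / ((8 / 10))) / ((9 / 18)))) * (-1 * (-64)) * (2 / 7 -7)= -204544 / 7889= -25.93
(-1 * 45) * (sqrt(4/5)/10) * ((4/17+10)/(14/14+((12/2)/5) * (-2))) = 1566 * sqrt(5)/119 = 29.43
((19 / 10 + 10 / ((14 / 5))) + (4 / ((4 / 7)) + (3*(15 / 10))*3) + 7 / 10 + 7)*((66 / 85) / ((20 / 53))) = 4122393 / 59500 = 69.28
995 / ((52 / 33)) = 32835 / 52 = 631.44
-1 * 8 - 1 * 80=-88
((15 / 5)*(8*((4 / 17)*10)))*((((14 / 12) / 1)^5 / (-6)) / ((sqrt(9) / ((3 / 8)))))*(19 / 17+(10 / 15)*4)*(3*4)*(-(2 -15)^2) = 2740969595 / 140454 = 19515.07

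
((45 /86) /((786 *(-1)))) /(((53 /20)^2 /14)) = -21000 /15823097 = -0.00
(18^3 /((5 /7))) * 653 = 26658072 /5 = 5331614.40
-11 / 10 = -1.10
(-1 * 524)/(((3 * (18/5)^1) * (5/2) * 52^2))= -0.01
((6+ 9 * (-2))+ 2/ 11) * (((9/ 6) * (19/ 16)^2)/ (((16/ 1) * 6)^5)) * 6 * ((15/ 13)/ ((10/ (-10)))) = 9025/ 425201762304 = 0.00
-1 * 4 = -4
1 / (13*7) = 1 / 91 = 0.01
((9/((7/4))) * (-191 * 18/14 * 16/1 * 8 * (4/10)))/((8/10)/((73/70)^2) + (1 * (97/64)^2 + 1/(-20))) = -345799221313536/15950847941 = -21679.05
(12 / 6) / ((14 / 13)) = 13 / 7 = 1.86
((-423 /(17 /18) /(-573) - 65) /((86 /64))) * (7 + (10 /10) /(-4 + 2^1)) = -43371536 /139621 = -310.64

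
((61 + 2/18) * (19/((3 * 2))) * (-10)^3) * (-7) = 36575000/27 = 1354629.63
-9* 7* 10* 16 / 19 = -10080 / 19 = -530.53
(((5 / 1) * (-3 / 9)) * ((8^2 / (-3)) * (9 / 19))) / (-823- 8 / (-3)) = -960 / 46759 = -0.02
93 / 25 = 3.72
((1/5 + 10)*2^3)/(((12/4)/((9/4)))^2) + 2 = 479/10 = 47.90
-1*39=-39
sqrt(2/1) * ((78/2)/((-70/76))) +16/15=16/15 - 1482 * sqrt(2)/35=-58.82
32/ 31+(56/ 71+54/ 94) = 247803/ 103447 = 2.40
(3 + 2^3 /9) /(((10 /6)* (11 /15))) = 35 /11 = 3.18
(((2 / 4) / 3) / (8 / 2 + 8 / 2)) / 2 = 0.01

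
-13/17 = -0.76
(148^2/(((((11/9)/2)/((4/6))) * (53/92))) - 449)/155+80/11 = 24577449/90365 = 271.98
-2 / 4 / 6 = -1 / 12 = -0.08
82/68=41/34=1.21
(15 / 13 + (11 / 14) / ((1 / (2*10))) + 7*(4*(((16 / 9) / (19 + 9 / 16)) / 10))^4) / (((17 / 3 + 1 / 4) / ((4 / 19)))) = 966620680409914243312 / 1610495414324088508125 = 0.60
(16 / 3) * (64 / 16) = 64 / 3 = 21.33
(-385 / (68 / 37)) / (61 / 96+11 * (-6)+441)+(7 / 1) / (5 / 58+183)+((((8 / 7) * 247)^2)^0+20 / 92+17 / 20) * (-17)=-15257155118983 / 427789479340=-35.67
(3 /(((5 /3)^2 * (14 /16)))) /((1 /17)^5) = 306689112 /175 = 1752509.21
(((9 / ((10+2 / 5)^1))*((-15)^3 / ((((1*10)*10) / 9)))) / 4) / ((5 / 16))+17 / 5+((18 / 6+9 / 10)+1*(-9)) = -211.99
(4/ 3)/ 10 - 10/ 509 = 868/ 7635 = 0.11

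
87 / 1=87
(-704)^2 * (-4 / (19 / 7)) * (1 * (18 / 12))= -20815872 / 19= -1095572.21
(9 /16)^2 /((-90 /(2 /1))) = -0.01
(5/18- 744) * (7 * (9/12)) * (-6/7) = 13387/4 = 3346.75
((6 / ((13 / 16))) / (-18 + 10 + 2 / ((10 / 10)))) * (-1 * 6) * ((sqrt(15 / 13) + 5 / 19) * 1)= 480 / 247 + 96 * sqrt(195) / 169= 9.88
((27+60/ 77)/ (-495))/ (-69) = 0.00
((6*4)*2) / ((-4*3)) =-4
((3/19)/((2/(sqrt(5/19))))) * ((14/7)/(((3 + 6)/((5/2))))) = 5 * sqrt(95)/2166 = 0.02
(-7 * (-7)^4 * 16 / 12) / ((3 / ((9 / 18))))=-33614 / 9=-3734.89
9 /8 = 1.12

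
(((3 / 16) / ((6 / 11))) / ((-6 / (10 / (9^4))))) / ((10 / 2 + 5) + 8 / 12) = -55 / 6718464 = -0.00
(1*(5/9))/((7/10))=0.79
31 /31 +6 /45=17 /15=1.13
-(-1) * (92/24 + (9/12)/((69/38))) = 293/69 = 4.25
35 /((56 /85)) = 425 /8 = 53.12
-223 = -223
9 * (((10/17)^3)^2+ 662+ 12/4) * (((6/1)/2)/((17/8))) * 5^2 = 86683410279000/410338673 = 211248.45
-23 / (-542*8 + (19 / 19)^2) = 23 / 4335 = 0.01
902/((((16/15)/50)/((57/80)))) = 1928025/64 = 30125.39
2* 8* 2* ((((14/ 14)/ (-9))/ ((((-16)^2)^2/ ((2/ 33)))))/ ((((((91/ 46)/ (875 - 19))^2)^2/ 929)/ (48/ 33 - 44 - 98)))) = 3371721011825354316416/ 224034397587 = 15050014855.49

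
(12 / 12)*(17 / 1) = 17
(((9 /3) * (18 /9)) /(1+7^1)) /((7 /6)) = 9 /14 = 0.64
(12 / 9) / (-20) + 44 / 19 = 641 / 285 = 2.25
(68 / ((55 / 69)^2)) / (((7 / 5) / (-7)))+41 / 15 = -966283 / 1815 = -532.39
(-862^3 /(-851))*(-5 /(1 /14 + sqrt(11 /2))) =44835274960 /916527-313846924720*sqrt(22) /916527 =-1557223.40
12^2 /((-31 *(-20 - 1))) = 48 /217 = 0.22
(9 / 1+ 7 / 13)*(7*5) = 4340 / 13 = 333.85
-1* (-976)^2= -952576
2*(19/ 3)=38/ 3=12.67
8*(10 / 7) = 80 / 7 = 11.43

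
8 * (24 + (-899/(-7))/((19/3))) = 47112/133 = 354.23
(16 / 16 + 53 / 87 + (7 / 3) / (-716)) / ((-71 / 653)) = -65324161 / 4422732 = -14.77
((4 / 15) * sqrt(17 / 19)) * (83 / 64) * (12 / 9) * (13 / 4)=1079 * sqrt(323) / 13680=1.42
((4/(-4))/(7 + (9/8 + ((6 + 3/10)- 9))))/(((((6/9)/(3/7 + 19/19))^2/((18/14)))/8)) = -648000/74431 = -8.71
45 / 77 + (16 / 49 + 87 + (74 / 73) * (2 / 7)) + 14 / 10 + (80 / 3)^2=1417752121 / 1770615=800.71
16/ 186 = 8/ 93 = 0.09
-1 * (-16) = 16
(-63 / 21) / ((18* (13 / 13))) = -1 / 6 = -0.17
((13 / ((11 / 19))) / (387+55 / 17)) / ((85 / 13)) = 3211 / 364870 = 0.01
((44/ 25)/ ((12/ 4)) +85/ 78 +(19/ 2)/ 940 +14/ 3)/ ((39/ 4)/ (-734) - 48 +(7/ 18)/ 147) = -0.13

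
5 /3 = 1.67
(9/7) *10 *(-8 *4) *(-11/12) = 2640/7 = 377.14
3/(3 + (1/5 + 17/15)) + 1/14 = 139/182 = 0.76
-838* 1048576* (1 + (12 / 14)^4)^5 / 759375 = -10015.53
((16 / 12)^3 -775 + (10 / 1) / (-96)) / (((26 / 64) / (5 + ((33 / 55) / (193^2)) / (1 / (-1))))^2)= -18526785908280202496 / 158277693714075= -117052.41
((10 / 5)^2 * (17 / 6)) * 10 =340 / 3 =113.33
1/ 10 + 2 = 21/ 10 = 2.10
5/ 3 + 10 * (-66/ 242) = -35/ 33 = -1.06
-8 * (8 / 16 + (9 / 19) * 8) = -652 / 19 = -34.32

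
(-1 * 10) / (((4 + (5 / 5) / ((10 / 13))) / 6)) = -600 / 53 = -11.32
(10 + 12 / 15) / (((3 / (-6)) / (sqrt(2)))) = -108 * sqrt(2) / 5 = -30.55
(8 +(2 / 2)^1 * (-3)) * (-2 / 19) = -0.53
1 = 1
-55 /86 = -0.64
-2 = -2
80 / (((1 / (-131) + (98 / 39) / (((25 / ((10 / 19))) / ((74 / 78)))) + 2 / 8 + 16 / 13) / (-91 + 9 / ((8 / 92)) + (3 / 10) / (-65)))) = 75687423552 / 115339073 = 656.22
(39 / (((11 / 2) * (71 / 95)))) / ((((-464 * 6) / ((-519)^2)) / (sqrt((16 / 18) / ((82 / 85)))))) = -881.17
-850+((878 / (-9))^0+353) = -496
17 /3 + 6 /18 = 6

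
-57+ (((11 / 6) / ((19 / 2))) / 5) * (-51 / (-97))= -525068 / 9215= -56.98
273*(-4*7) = -7644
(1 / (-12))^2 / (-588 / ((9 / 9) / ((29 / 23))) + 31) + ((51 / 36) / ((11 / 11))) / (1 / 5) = 16665757 / 2352816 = 7.08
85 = 85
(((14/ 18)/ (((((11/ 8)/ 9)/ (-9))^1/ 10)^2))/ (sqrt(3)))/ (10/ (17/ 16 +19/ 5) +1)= 4234809600 * sqrt(3)/ 143869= 50983.22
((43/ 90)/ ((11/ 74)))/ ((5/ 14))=22274/ 2475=9.00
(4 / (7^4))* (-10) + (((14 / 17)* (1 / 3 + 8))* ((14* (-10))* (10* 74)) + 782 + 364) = -86919933194 / 122451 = -709834.41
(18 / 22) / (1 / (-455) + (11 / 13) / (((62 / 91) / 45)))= 253890 / 17341643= 0.01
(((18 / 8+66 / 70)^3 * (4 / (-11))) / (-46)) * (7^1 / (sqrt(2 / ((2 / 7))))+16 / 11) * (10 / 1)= 89314623 / 23864225+89314623 * sqrt(7) / 34711600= 10.55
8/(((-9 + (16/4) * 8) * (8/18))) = 18/23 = 0.78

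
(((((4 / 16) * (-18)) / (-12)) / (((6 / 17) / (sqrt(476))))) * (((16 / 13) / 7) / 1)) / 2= 17 * sqrt(119) / 91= 2.04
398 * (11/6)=2189/3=729.67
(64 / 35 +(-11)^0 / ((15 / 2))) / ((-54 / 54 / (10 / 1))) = -412 / 21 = -19.62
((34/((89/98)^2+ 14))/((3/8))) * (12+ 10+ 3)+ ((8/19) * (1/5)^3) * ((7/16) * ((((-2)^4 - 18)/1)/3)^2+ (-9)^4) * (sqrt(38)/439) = 472406 * sqrt(38)/9383625+ 65307200/427131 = 153.21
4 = 4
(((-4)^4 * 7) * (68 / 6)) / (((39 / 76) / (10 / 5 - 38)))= -18522112 / 13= -1424777.85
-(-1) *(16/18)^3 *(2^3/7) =4096/5103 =0.80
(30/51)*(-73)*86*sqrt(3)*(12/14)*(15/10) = -565020*sqrt(3)/119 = -8223.89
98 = 98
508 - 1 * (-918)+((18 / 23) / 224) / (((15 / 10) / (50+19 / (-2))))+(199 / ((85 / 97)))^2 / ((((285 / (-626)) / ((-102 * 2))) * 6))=1202155337209343 / 312018000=3852839.70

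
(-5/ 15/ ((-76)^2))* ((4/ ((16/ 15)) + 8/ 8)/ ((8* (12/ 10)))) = -5/ 175104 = -0.00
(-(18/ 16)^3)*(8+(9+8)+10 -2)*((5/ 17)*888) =-13351635/ 1088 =-12271.72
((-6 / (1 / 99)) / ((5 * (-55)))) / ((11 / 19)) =1026 / 275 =3.73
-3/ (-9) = 1/ 3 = 0.33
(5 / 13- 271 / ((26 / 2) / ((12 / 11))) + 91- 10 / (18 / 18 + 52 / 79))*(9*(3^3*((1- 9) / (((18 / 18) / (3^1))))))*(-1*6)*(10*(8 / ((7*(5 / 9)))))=5910195829248 / 131131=45070927.77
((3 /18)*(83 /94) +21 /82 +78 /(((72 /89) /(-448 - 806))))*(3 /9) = -2795832581 /69372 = -40302.03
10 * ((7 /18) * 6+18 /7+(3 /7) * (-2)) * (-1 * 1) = -850 /21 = -40.48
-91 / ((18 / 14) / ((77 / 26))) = -3773 / 18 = -209.61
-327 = -327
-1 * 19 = -19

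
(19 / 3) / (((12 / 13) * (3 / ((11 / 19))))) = 143 / 108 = 1.32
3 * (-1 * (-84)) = 252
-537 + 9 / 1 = -528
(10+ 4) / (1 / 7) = 98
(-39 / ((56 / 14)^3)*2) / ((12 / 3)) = -39 / 128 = -0.30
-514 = -514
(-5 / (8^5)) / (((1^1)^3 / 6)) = -15 / 16384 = -0.00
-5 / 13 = -0.38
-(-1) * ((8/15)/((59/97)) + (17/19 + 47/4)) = 909461/67260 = 13.52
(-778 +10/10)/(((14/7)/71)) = -55167/2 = -27583.50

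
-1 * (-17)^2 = -289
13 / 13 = 1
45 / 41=1.10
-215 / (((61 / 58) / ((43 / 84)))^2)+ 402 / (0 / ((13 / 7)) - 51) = -6563112991 / 111585348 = -58.82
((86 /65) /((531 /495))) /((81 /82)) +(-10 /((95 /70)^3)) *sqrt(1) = -1172698532 /426129093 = -2.75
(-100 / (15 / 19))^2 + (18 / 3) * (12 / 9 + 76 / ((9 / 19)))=153136 / 9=17015.11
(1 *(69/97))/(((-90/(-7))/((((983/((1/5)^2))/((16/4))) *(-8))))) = -791315/291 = -2719.30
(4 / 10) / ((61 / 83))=166 / 305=0.54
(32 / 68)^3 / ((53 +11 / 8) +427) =4096 / 18919963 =0.00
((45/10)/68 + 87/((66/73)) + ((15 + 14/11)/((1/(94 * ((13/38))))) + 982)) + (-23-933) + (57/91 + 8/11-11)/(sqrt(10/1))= 18350253/28424-4828 * sqrt(10)/5005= 642.54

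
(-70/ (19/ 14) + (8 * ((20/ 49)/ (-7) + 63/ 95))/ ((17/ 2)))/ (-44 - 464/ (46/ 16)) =162475197/ 654209045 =0.25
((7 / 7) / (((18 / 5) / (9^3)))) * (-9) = -3645 / 2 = -1822.50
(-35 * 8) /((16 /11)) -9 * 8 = -529 /2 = -264.50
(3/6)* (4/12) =1/6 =0.17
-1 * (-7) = 7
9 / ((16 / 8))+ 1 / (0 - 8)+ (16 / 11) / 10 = 1989 / 440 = 4.52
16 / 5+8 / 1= 56 / 5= 11.20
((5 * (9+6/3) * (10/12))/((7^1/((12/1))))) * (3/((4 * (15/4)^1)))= 110/7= 15.71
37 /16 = 2.31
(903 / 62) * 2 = 29.13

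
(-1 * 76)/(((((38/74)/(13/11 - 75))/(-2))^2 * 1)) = -14442270976/2299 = -6281979.55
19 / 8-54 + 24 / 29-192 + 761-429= 20695 / 232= 89.20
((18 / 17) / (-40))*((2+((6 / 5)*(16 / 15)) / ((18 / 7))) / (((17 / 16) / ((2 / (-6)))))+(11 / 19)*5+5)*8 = -3100804 / 2059125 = -1.51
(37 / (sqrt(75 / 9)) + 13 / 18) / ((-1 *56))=-37 *sqrt(3) / 280 - 13 / 1008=-0.24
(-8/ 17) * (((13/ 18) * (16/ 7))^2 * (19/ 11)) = -2.22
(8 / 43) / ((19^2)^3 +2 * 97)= 8 / 2022981225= 0.00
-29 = -29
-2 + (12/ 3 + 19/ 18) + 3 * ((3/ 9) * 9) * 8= 1351/ 18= 75.06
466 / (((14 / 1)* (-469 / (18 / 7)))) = -0.18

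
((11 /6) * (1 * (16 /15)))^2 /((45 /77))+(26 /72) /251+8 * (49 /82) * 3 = 78346821857 /3751069500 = 20.89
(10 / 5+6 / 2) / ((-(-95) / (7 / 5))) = 7 / 95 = 0.07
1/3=0.33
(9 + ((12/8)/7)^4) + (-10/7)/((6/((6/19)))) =6515795/729904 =8.93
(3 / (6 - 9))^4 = 1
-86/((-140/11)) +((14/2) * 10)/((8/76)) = 47023/70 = 671.76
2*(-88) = -176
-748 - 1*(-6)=-742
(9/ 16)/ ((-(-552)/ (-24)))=-9/ 368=-0.02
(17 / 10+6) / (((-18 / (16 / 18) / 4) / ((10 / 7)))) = -176 / 81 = -2.17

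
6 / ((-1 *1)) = -6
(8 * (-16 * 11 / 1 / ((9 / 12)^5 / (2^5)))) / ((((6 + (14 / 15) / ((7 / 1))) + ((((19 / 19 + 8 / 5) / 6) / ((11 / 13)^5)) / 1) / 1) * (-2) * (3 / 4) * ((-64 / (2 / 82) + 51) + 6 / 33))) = -1634702385479680 / 236987675068599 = -6.90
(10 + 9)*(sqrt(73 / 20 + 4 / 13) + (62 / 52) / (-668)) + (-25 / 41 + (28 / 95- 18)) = -1241275171 / 67648360 + 133*sqrt(1365) / 130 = 19.45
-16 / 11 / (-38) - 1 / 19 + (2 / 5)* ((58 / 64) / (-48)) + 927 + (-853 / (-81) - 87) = 18429780673 / 21669120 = 850.51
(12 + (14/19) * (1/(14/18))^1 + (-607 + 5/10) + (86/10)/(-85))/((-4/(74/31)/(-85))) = -354737833/11780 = -30113.57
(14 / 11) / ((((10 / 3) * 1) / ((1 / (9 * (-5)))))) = -7 / 825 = -0.01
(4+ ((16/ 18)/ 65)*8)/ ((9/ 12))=9616/ 1755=5.48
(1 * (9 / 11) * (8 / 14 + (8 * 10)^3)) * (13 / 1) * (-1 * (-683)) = 286401343644 / 77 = 3719497969.40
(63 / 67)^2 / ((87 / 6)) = 7938 / 130181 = 0.06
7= 7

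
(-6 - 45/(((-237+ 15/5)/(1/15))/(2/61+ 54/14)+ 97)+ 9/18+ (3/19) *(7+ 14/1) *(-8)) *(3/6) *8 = -3250166782/25415407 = -127.88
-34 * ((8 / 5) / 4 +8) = -1428 / 5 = -285.60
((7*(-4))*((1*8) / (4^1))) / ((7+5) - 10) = -28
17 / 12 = 1.42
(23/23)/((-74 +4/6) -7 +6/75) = -75/6019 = -0.01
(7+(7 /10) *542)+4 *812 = 18172 /5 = 3634.40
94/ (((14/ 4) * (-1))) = -188/ 7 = -26.86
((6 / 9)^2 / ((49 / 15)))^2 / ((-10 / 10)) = -400 / 21609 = -0.02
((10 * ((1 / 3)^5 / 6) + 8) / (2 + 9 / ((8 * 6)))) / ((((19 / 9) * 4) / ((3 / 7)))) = 23348 / 125685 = 0.19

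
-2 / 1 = -2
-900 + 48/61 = -54852/61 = -899.21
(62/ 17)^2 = 3844/ 289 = 13.30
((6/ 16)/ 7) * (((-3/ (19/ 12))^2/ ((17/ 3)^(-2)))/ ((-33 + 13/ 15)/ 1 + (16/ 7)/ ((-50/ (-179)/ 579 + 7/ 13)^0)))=-117045/ 565687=-0.21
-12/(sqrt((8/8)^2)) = -12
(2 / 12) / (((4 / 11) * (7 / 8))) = 11 / 21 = 0.52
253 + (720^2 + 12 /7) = 3630583 /7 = 518654.71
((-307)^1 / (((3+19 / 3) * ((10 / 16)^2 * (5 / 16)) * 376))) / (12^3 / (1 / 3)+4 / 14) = -14736 / 106601875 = -0.00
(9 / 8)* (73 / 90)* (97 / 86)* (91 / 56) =92053 / 55040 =1.67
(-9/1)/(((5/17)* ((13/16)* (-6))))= 408/65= 6.28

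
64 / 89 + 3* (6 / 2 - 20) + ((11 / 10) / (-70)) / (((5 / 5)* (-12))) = -37589021 / 747600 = -50.28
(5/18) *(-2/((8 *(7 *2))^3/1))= -5/12644352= -0.00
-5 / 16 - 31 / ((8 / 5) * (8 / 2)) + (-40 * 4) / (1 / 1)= -5285 / 32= -165.16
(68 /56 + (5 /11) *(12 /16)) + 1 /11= 507 /308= 1.65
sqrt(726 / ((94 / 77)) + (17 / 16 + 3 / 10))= sqrt(526682705) / 940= 24.41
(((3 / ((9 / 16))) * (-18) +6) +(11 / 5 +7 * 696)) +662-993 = 22266 / 5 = 4453.20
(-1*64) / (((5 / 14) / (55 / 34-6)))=66752 / 85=785.32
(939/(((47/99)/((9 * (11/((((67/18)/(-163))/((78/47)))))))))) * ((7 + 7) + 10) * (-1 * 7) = 353834336759904/148003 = 2390724085.05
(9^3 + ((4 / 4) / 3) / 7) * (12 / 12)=15310 / 21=729.05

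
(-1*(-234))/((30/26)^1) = 1014/5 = 202.80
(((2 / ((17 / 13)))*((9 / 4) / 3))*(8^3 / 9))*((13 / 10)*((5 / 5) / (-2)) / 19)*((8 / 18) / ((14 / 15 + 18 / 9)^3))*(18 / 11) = -304200 / 4729043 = -0.06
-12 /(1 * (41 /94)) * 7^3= -9436.68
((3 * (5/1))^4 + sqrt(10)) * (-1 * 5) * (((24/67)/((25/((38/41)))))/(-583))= 912 * sqrt(10)/8007505 + 9234000/1601501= 5.77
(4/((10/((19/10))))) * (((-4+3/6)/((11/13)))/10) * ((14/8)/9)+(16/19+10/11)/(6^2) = -46957/3762000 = -0.01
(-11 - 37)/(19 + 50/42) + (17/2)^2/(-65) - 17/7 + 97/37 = -11762943/3569020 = -3.30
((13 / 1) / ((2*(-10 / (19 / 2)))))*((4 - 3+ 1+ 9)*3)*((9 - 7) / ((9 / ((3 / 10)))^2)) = -0.45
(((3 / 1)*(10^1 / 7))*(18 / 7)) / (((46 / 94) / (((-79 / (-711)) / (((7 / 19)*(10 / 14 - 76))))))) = -53580 / 593929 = -0.09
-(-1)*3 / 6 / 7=1 / 14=0.07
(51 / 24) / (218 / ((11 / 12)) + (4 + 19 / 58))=5423 / 617956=0.01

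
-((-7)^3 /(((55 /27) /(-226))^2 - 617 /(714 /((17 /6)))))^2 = -1998081238988403608004 /101804113587569761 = -19626.72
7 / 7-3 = -2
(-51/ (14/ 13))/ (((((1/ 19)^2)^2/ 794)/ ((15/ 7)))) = -514528810965/ 49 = -10500587978.88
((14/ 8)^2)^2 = 9.38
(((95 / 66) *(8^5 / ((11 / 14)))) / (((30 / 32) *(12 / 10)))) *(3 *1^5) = 174325760 / 1089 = 160078.75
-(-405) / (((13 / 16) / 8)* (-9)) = -443.08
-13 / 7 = -1.86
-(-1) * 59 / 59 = 1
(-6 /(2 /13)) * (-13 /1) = 507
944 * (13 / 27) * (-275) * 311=-38872696.30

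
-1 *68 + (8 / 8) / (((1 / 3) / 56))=100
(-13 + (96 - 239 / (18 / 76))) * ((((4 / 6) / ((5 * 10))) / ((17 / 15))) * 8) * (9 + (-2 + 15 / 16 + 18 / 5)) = -1538641 / 1530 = -1005.65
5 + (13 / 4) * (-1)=7 / 4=1.75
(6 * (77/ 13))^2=213444/ 169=1262.98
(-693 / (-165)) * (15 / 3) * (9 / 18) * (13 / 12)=91 / 8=11.38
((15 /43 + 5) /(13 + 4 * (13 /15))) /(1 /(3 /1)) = 10350 /10621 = 0.97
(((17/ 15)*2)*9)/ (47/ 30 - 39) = -612/ 1123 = -0.54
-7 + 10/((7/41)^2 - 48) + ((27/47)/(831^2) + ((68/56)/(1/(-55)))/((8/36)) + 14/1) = -2391827317361647/8142552377596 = -293.74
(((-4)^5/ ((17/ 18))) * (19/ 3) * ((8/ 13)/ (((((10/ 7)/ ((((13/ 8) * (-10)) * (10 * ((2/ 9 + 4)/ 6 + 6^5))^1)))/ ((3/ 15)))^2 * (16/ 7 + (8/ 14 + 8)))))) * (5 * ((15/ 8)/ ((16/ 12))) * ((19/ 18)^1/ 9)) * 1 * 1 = -10046435540144.60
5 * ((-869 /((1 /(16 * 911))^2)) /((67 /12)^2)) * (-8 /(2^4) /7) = 2115199577.50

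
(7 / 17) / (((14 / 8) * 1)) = 4 / 17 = 0.24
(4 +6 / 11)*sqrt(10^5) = 5000*sqrt(10) / 11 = 1437.40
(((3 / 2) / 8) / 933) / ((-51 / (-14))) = 7 / 126888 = 0.00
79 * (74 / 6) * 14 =40922 / 3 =13640.67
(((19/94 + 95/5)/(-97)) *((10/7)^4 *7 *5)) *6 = -270750000/1563737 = -173.14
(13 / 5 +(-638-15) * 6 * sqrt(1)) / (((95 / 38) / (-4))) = 156616 / 25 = 6264.64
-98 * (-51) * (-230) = -1149540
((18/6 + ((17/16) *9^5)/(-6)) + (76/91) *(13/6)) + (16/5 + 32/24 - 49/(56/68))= -11767561/1120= -10506.75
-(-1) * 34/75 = 34/75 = 0.45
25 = 25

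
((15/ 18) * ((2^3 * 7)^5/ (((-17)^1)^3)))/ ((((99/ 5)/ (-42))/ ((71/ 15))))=1368568463360/ 1459161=937914.64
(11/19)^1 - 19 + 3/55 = -19193/1045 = -18.37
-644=-644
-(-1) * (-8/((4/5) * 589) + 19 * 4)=44754/589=75.98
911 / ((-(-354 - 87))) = 911 / 441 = 2.07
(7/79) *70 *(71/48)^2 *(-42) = -8645315/15168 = -569.97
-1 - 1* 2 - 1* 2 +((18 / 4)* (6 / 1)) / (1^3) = 22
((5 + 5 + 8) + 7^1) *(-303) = -7575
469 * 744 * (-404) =-140970144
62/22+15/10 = 95/22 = 4.32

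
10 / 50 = 1 / 5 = 0.20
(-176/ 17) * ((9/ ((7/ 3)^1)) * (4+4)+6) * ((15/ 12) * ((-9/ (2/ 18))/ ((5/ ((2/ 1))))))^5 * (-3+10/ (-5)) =-24738735325095/ 119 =-207888532143.66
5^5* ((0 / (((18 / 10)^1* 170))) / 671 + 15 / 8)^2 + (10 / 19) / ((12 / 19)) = 2109535 / 192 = 10987.16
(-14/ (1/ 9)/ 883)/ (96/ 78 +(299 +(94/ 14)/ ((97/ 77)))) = -79443/ 170115248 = -0.00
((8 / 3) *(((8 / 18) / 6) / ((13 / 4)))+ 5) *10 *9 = 53290 / 117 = 455.47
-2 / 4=-1 / 2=-0.50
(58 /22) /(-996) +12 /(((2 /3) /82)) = 1476.00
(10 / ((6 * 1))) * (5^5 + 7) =5220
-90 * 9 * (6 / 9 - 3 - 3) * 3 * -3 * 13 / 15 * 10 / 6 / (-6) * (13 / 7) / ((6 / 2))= 40560 / 7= 5794.29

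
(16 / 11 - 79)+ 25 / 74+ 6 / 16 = -250167 / 3256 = -76.83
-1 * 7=-7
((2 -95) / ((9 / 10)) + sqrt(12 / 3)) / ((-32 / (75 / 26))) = 475 / 52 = 9.13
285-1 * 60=225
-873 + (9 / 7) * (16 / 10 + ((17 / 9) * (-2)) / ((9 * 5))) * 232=-132547 / 315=-420.78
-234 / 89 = -2.63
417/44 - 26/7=5.76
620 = 620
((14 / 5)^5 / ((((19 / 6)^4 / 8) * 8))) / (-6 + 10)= 0.43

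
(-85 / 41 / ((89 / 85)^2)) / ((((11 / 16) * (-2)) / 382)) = 525.36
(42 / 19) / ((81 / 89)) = 1246 / 513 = 2.43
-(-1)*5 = 5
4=4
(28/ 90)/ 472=7/ 10620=0.00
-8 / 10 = -4 / 5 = -0.80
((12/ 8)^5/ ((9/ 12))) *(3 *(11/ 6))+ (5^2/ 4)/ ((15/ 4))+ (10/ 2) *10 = 5153/ 48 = 107.35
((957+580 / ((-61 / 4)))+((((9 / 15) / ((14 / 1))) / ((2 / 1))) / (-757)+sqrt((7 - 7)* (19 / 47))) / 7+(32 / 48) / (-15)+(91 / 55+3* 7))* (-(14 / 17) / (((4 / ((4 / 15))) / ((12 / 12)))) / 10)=-4218353482727 / 816016855500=-5.17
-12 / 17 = -0.71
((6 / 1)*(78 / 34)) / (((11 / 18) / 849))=3575988 / 187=19122.93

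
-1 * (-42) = 42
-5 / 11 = -0.45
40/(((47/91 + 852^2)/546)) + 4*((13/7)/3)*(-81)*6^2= -3338786815104/462401177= -7220.54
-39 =-39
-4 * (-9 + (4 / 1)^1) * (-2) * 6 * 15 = -3600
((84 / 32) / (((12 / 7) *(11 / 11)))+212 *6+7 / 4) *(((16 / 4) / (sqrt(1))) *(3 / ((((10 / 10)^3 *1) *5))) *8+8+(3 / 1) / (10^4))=11100170427 / 320000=34688.03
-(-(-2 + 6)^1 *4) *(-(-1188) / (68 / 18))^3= 2444594587776 / 4913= 497576753.06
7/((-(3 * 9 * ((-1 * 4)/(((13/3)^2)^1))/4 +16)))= -1183/2461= -0.48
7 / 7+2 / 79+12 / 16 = 561 / 316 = 1.78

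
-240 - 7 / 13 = -3127 / 13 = -240.54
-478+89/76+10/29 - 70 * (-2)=-741611/2204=-336.48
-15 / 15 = -1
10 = 10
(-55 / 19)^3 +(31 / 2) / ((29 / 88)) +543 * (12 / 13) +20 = 1406721349 / 2585843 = 544.01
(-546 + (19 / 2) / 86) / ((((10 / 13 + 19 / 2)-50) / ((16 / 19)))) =9764872 / 843961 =11.57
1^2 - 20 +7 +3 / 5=-57 / 5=-11.40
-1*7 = -7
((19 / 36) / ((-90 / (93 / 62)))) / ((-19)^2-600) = 0.00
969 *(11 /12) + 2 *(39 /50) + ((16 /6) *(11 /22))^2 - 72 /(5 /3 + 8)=23076041 /26100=884.14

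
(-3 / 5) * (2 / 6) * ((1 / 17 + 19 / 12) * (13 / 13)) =-67 / 204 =-0.33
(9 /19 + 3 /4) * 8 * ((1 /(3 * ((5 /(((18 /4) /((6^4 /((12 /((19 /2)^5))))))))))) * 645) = 10664 /47045881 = 0.00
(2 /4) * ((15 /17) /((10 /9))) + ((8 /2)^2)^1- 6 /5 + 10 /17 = 5367 /340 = 15.79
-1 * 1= -1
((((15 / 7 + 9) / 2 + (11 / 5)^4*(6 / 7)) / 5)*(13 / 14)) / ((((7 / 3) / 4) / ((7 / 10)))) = 4376619 / 765625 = 5.72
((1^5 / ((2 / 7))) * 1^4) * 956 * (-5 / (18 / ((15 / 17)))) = -41825 / 51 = -820.10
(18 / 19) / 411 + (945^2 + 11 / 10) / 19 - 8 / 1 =1223237577 / 26030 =46993.38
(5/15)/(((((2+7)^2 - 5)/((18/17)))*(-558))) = -1/120156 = -0.00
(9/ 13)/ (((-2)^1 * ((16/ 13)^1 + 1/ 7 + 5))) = -63/ 1160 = -0.05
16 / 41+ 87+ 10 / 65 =46661 / 533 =87.54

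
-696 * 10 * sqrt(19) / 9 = -3370.88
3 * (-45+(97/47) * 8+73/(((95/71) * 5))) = -1177272/22325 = -52.73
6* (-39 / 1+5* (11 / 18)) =-647 / 3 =-215.67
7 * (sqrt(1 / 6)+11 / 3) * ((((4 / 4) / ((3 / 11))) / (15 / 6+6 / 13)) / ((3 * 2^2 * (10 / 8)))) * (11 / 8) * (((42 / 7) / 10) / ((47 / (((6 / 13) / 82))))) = 11 * sqrt(6) / 1156200+121 / 578100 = 0.00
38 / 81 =0.47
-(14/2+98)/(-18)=35/6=5.83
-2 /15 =-0.13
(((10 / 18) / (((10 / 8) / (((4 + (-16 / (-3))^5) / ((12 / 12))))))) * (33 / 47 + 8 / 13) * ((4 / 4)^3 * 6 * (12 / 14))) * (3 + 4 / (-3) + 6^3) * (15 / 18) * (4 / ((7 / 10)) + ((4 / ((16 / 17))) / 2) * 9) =42166456777100 / 719523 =58603348.02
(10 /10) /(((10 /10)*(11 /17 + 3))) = 17 /62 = 0.27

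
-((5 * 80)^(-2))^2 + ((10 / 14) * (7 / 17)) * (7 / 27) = 895999999541 / 11750400000000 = 0.08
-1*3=-3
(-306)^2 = 93636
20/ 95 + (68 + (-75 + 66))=1125/ 19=59.21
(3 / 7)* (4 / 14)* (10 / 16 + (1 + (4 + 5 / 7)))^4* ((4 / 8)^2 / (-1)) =-47646901875 / 963780608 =-49.44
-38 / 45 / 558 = -19 / 12555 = -0.00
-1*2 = -2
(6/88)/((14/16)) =6/77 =0.08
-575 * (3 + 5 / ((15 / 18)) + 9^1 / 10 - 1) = -10235 / 2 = -5117.50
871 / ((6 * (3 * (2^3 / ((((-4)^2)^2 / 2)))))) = 6968 / 9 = 774.22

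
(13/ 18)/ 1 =13/ 18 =0.72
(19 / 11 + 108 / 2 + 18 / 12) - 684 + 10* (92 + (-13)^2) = 43631 / 22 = 1983.23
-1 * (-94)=94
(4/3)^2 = 16/9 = 1.78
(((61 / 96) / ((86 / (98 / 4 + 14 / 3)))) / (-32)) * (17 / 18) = -181475 / 28532736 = -0.01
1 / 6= 0.17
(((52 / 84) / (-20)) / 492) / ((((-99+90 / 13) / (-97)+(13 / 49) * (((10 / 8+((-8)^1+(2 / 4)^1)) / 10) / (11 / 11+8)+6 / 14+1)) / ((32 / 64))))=-803257 / 33448059940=-0.00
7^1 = 7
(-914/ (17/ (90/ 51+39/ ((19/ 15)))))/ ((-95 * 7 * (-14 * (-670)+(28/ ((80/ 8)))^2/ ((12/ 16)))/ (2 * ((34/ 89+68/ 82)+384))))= 101318699711700/ 469207320042937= 0.22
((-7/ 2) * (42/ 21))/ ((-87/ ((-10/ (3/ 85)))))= -5950/ 261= -22.80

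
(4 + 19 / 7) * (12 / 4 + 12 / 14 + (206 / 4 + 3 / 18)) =54802 / 147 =372.80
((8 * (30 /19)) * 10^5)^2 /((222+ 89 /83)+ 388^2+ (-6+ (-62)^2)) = 15936000000000000 /1544143927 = 10320281.50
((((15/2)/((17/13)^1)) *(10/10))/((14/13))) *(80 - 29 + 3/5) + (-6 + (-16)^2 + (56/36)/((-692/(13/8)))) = 1555780939/2964528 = 524.80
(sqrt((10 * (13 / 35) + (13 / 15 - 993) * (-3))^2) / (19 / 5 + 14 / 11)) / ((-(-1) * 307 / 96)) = 12238336 / 66619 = 183.71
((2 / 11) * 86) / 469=172 / 5159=0.03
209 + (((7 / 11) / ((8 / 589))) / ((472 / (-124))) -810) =-6368597 / 10384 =-613.31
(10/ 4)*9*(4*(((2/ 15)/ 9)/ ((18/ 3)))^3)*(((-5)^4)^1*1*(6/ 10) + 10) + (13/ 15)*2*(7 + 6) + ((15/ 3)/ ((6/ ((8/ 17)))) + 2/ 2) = 120088601/ 5019165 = 23.93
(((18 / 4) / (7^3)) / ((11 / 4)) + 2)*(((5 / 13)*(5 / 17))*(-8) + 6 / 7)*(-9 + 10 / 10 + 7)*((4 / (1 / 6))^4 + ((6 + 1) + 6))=10924367512 / 343343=31817.65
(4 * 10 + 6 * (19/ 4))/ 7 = 137/ 14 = 9.79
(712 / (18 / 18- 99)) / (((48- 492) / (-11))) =-979 / 5439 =-0.18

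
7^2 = 49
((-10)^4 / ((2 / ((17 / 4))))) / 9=21250 / 9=2361.11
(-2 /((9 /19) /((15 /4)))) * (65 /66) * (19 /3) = -117325 /1188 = -98.76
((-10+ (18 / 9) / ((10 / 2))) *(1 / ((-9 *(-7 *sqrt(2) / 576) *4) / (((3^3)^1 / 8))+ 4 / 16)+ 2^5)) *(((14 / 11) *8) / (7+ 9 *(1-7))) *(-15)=-220953600 / 174229+ 24385536 *sqrt(2) / 174229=-1070.24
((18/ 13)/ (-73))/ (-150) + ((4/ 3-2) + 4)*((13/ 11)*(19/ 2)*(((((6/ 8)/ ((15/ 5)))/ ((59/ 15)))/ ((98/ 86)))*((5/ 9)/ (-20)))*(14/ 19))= -330575587/ 7760352600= -0.04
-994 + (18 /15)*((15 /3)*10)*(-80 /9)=-4582 /3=-1527.33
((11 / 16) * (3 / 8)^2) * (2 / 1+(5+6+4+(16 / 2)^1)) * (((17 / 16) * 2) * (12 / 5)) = 25245 / 2048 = 12.33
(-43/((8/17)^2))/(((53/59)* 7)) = -733193/23744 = -30.88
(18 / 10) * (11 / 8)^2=1089 / 320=3.40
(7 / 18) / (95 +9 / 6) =7 / 1737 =0.00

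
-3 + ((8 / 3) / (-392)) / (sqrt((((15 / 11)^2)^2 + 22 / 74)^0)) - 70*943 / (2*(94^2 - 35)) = -8741777 / 1293747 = -6.76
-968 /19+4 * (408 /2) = 765.05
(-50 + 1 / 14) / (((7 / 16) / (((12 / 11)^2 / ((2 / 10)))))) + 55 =-3700145 / 5929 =-624.08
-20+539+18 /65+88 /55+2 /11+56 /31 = 11589307 /22165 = 522.87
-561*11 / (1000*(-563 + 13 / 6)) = 18513 / 1682500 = 0.01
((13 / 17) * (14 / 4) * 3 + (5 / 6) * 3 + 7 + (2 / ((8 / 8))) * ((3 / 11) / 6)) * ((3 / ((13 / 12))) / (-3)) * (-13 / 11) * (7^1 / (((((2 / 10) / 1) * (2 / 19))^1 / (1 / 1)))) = 13147050 / 2057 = 6391.37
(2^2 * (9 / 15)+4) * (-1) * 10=-64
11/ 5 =2.20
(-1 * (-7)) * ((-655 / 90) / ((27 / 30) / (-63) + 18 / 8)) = -64190 / 2817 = -22.79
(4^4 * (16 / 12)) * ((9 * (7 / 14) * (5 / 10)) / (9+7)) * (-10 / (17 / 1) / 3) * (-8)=75.29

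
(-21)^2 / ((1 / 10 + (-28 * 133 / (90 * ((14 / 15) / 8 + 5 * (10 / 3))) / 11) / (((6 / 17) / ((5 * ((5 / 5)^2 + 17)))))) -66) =-2571030 / 717397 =-3.58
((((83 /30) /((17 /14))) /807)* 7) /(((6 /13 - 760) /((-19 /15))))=1004549 /30478816350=0.00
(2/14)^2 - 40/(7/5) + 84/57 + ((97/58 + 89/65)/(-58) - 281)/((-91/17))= 67290990727/2646441980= 25.43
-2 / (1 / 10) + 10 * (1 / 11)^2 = -2410 / 121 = -19.92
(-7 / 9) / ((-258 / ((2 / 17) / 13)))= 0.00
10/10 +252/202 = 227/101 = 2.25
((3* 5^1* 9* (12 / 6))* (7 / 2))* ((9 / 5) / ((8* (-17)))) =-1701 / 136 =-12.51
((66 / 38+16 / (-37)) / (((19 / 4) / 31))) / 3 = 113708 / 40071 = 2.84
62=62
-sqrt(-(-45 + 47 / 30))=-sqrt(39090) / 30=-6.59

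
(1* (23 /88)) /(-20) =-23 /1760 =-0.01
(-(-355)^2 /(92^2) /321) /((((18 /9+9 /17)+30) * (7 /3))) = -2142425 /3505763408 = -0.00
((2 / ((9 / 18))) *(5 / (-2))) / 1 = -10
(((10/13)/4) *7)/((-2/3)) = -105/52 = -2.02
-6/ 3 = -2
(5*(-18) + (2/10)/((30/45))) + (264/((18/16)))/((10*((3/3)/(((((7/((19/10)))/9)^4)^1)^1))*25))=-2300225972371/25651082430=-89.67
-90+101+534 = 545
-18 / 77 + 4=290 / 77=3.77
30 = 30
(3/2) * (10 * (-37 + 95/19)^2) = 15360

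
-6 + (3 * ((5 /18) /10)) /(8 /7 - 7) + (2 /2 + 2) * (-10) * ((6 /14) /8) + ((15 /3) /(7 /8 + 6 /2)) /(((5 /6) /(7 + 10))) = 499154 /26691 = 18.70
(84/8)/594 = 7/396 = 0.02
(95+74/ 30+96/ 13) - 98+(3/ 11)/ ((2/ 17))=39337/ 4290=9.17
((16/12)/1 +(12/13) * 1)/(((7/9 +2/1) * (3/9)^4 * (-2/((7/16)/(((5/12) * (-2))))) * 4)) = 56133/13000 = 4.32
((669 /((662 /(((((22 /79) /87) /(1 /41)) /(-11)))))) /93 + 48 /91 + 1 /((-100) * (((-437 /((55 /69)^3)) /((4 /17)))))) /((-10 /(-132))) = 60569196961166279144 /8701268082509018835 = 6.96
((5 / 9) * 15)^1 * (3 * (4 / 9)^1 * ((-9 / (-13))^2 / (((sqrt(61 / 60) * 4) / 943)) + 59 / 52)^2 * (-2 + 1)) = -8752441174225 / 62719956- 12518325 * sqrt(915) / 134017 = -142373.46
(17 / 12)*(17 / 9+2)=595 / 108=5.51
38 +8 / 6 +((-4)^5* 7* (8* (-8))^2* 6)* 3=-1585446794 / 3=-528482264.67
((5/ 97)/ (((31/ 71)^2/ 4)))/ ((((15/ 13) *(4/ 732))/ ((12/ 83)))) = 191880624/ 7737011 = 24.80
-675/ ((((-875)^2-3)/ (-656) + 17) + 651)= 73800/ 54569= 1.35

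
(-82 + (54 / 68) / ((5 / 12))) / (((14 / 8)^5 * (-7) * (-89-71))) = -217856 / 50000825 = -0.00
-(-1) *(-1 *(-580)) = 580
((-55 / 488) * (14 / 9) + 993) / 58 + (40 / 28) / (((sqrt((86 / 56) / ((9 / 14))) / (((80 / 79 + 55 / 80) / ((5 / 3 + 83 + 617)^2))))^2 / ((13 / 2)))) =36760881588907081166065531 / 2147540419211637586608000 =17.12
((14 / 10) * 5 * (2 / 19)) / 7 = 2 / 19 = 0.11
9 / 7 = 1.29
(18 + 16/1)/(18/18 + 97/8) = 272/105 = 2.59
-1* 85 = -85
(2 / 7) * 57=114 / 7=16.29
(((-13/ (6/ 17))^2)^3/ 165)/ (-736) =-20562.90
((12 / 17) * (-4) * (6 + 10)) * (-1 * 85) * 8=30720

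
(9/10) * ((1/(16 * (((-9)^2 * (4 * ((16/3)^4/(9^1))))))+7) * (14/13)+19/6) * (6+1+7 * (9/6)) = 18386784129/109051904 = 168.61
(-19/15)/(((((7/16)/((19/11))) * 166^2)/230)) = -66424/1591359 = -0.04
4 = 4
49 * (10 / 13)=490 / 13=37.69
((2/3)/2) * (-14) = -14/3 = -4.67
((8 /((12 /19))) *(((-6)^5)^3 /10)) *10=-5955676471296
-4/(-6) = 2/3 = 0.67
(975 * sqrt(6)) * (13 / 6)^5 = 120670225 * sqrt(6) / 2592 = 114035.68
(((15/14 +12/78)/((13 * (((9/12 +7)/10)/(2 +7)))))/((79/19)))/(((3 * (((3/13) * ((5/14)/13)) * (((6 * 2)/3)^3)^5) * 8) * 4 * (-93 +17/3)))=-12711/2755814225870848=-0.00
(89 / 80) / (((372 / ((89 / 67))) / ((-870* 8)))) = -229709 / 8308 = -27.65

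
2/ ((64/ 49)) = 49/ 32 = 1.53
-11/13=-0.85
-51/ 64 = -0.80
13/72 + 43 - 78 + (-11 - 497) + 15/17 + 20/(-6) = -667411/1224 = -545.27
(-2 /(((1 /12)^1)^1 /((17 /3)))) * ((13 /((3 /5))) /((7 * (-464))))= 1105 /1218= 0.91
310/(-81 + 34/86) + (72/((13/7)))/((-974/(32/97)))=-4106998067/1064247431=-3.86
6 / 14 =3 / 7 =0.43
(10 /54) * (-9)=-5 /3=-1.67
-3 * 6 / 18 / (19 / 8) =-8 / 19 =-0.42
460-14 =446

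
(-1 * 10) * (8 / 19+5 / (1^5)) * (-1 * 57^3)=10039410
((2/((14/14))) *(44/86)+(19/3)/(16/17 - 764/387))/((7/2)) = -1492657/1022798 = -1.46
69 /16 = 4.31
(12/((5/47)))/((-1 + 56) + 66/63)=2.01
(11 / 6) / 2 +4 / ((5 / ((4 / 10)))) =1.24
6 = 6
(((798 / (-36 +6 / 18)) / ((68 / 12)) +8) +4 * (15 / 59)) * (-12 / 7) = -8.69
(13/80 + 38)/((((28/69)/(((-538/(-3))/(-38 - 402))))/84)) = -56666733/17600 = -3219.70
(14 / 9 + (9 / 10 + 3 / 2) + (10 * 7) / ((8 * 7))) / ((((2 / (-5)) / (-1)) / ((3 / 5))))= 937 / 120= 7.81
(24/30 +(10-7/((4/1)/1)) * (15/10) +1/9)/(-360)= -4783/129600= -0.04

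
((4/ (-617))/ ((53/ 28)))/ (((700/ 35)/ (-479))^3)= 47.05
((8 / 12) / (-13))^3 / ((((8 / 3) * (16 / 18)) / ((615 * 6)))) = -1845 / 8788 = -0.21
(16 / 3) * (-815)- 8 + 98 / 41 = -535330 / 123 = -4352.28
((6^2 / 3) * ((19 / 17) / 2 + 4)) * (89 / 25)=16554 / 85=194.75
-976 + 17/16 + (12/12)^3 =-15583/16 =-973.94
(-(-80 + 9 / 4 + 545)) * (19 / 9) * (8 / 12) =-11837 / 18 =-657.61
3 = 3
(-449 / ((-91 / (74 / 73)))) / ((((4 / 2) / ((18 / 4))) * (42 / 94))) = 2342433 / 93002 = 25.19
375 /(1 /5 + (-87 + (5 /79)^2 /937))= -3654885625 /845984151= -4.32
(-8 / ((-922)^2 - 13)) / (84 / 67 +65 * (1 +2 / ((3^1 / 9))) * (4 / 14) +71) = -536 / 11519312121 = -0.00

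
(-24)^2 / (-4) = -144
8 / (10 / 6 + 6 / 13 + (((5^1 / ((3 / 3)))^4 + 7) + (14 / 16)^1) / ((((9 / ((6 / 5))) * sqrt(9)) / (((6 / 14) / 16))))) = 232960 / 83913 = 2.78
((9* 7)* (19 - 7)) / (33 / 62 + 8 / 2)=46872 / 281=166.80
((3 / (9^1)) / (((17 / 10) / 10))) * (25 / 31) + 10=11.58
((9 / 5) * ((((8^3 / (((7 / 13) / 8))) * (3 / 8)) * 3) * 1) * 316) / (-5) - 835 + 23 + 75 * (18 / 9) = -170482826 / 175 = -974187.58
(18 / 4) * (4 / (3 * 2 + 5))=18 / 11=1.64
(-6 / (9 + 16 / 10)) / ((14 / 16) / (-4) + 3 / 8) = -192 / 53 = -3.62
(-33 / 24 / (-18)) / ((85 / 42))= 77 / 2040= 0.04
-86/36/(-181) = 43/3258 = 0.01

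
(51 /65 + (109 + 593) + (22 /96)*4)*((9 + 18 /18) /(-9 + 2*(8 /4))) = -548887 /390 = -1407.40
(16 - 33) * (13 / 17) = -13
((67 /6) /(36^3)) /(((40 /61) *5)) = 4087 /55987200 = 0.00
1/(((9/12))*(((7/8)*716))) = 8/3759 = 0.00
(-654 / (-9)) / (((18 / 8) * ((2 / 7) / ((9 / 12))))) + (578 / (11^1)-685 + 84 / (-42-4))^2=231813092428 / 576081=402396.70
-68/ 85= -4/ 5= -0.80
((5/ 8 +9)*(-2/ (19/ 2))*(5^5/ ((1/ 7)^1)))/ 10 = -336875/ 76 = -4432.57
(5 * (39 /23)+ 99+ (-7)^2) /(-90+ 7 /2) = -1.81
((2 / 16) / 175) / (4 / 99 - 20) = -99 / 2766400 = -0.00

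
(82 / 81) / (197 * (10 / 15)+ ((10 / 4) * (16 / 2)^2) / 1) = 41 / 11799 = 0.00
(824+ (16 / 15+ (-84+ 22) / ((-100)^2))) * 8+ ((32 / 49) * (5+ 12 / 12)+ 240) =628829443 / 91875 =6844.40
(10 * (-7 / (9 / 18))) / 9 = -140 / 9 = -15.56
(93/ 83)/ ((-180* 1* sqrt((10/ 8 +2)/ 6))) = -31* sqrt(78)/ 32370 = -0.01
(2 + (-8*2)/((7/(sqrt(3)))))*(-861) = -1722 + 1968*sqrt(3) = 1686.68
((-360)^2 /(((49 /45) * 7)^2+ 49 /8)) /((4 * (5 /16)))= 1614.37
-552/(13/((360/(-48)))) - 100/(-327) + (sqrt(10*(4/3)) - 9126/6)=-5110691/4251 + 2*sqrt(30)/3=-1198.58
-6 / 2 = -3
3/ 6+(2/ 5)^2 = 33/ 50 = 0.66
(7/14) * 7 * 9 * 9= 567/2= 283.50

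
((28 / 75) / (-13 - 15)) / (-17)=1 / 1275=0.00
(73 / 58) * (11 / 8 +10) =14.32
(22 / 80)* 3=33 / 40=0.82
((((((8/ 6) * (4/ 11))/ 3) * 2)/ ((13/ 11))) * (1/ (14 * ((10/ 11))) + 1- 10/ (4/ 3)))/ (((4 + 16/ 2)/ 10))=-3596/ 2457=-1.46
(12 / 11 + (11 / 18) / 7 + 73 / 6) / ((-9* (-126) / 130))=601120 / 392931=1.53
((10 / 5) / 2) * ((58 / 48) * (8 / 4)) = 29 / 12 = 2.42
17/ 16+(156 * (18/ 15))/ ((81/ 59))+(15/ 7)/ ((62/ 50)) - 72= 10490917/ 156240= 67.15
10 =10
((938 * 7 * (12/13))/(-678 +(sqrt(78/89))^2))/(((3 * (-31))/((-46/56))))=-960043/12143196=-0.08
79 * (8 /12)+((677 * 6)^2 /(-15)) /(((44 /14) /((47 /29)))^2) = -446409512411 /1526415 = -292456.19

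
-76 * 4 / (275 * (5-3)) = -0.55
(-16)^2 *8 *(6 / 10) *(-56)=-344064 / 5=-68812.80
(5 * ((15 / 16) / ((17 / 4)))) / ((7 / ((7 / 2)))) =75 / 136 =0.55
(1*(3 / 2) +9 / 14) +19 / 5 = 208 / 35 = 5.94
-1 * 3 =-3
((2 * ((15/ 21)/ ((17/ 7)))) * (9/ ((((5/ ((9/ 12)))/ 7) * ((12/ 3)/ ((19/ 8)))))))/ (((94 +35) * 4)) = 1197/ 187136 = 0.01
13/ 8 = 1.62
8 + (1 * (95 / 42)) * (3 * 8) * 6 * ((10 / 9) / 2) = 3968 / 21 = 188.95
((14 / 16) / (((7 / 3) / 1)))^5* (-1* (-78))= 9477 / 16384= 0.58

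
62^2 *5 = 19220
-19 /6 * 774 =-2451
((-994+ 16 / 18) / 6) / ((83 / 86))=-384334 / 2241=-171.50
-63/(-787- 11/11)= 63/788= 0.08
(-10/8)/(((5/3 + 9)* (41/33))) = -495/5248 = -0.09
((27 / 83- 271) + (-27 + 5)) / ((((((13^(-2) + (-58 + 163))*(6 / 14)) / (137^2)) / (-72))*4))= 1618118808852 / 736459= 2197160.75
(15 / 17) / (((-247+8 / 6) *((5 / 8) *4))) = -18 / 12529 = -0.00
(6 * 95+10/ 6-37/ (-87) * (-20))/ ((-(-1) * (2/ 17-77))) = -832915/ 113709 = -7.32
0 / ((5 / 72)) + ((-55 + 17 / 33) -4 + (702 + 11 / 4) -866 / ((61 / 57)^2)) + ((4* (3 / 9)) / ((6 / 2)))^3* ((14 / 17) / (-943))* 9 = -23361372858121 / 212597414964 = -109.89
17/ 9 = 1.89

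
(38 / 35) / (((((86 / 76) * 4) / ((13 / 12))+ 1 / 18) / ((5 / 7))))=168948 / 922327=0.18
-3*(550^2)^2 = -274518750000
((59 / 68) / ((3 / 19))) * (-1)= -5.50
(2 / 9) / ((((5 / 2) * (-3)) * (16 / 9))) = -1 / 60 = -0.02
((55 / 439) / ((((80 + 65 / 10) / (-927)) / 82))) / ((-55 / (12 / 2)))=912168 / 75947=12.01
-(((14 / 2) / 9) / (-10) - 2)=187 / 90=2.08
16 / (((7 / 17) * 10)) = 136 / 35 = 3.89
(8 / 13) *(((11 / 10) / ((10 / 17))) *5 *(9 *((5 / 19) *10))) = 33660 / 247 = 136.28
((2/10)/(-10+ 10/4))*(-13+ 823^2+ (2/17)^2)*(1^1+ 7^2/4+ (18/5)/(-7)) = -174506068412/758625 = -230029.42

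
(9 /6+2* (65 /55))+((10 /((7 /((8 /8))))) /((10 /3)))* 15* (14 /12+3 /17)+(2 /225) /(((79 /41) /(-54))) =12.25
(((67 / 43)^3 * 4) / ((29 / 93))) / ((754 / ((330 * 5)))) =92304164700 / 869250031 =106.19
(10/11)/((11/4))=0.33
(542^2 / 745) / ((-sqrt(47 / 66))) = -293764 * sqrt(3102) / 35015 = -467.27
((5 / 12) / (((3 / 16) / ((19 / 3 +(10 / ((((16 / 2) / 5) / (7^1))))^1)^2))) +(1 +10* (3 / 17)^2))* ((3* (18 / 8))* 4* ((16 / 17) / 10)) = 1044116482 / 73695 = 14168.08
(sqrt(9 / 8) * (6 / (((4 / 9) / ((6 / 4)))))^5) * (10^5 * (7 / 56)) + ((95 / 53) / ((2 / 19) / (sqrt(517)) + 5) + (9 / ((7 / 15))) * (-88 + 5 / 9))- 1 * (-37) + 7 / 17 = -48516657150004 / 29427963747- 3610 * sqrt(517) / 247293813 + 32688603759375 * sqrt(2) / 1024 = 45145180745.43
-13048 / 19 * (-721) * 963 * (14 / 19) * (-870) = -110345032818720 / 361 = -305664910855.18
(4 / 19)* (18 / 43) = 72 / 817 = 0.09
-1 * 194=-194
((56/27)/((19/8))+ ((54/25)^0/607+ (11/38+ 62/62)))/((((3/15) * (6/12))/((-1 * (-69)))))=155015285/103797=1493.45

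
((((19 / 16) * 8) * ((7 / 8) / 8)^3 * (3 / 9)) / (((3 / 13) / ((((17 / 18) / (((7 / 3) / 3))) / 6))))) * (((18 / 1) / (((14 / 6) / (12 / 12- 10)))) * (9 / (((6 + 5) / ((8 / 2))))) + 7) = -0.80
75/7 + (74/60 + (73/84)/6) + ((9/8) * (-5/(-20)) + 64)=76.37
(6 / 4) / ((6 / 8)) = 2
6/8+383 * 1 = 1535/4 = 383.75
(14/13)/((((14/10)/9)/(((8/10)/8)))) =9/13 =0.69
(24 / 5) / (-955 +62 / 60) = -144 / 28619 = -0.01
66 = 66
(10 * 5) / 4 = 25 / 2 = 12.50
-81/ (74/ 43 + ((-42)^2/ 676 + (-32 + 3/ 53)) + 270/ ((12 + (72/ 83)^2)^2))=4458878050649256/ 1428643852829669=3.12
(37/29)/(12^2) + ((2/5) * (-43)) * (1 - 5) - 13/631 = 906304559/13175280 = 68.79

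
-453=-453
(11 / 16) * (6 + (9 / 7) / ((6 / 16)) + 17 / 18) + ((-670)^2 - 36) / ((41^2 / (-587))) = -531157898951 / 3388896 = -156734.79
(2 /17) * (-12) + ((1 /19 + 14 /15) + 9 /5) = 6658 /4845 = 1.37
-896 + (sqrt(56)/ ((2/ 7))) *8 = -896 + 56 *sqrt(14) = -686.47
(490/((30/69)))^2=1270129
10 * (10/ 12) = 25/ 3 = 8.33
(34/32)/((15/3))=17/80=0.21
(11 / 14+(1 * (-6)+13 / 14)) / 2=-15 / 7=-2.14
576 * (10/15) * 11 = 4224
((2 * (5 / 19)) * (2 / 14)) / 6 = 5 / 399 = 0.01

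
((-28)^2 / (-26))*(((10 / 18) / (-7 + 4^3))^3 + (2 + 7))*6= -952600296032 / 585024687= -1628.31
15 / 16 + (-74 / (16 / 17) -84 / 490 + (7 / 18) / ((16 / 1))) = -784573 / 10080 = -77.83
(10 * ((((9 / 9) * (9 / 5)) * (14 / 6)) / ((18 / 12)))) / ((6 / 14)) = 196 / 3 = 65.33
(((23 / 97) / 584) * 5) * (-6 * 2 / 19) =-0.00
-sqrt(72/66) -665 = -665 -2*sqrt(33)/11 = -666.04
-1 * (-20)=20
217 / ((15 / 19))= 4123 / 15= 274.87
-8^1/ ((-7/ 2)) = 16/ 7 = 2.29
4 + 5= 9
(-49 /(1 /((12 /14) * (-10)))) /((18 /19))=1330 /3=443.33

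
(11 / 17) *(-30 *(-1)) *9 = 2970 / 17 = 174.71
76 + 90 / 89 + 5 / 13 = 89547 / 1157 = 77.40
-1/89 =-0.01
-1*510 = -510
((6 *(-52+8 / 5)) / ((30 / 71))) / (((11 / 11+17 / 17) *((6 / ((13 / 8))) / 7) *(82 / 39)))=-5291559 / 16400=-322.66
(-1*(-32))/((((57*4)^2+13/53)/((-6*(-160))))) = 325632/551033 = 0.59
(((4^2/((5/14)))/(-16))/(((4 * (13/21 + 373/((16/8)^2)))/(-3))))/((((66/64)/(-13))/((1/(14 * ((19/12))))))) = -104832/8239825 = -0.01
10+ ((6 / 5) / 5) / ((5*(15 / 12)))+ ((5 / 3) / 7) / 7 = 925403 / 91875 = 10.07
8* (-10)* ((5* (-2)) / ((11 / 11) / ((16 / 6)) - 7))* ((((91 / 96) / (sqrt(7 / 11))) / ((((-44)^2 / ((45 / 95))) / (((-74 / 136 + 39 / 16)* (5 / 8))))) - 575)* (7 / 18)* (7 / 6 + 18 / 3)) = 276920000 / 1431 - 251899375* sqrt(77) / 19090013184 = 193514.91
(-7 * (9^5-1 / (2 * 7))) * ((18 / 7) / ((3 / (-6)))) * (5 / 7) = 74401650 / 49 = 1518401.02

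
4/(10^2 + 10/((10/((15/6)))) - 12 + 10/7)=56/1287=0.04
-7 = -7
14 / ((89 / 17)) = 238 / 89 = 2.67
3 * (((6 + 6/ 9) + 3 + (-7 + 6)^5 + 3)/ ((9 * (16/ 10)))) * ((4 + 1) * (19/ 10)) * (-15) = -16625/ 48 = -346.35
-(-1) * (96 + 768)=864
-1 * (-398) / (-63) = -398 / 63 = -6.32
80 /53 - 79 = -4107 /53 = -77.49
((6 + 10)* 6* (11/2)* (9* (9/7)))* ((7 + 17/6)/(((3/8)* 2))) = 560736/7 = 80105.14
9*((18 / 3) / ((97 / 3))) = 162 / 97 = 1.67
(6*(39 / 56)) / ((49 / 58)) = 3393 / 686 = 4.95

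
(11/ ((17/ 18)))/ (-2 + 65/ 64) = -1408/ 119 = -11.83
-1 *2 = -2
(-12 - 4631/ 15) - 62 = -5741/ 15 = -382.73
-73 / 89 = -0.82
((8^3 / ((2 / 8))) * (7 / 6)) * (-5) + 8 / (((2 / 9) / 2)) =-11874.67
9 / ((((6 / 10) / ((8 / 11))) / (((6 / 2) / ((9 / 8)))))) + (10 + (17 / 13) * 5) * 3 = 11255 / 143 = 78.71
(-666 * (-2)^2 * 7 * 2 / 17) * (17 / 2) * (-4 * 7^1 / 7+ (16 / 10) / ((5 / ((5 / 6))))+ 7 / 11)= 57752.29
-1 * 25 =-25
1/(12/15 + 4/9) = 45/56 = 0.80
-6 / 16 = -3 / 8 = -0.38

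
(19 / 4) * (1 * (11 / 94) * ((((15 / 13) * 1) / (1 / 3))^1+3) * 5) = 21945 / 1222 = 17.96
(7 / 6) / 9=7 / 54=0.13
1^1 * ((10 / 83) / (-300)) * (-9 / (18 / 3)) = 1 / 1660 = 0.00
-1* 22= -22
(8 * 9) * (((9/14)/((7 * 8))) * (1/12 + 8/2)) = 27/8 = 3.38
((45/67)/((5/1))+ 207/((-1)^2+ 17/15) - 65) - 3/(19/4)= 31.53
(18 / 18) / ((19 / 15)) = 15 / 19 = 0.79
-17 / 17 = -1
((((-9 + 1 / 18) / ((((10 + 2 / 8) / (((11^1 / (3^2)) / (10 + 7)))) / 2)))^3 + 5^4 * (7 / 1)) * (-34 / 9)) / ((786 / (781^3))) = -375045841014294172314372011 / 37440318051458073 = -10017164931.63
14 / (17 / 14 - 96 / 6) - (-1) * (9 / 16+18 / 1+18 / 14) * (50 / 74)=10691801 / 857808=12.46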